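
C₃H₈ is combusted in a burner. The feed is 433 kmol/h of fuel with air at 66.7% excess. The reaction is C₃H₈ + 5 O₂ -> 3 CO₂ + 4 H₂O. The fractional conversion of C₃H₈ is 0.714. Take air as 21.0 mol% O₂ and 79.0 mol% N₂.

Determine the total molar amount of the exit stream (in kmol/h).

Stoichiometric O₂ = 5 × 433 = 2165 kmol/h; O₂ fed = 2165 × 1.667 = 3609 kmol/h.
N₂ fed = 3609 × 79/21 = 13580 kmol/h.
Fuel reacted = 0.714 × 433 → ξ = 309.2 kmol/h.
Outlet (n = n₀ + ν ξ):
  C₃H₈: 433 − 1(309.2) = 123.8
  O₂: 3609 − 5(309.2) = 2063
  N₂: 13580 (inert)
  CO₂: 0 + 3(309.2) = 927.5
  H₂O: 0 + 4(309.2) = 1237
Total out = 123.8 + 2063 + 13580 + 927.5 + 1237 = 17930 kmol/h.

17900 kmol/h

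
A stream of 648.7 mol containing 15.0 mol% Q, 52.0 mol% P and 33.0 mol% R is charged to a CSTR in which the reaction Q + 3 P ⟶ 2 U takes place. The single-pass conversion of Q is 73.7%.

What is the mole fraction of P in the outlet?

0.242

Q reacted = 0.737 × 97.31 = 71.71 mol; ν_Q = −1, so ξ = 71.71/1 = 71.71 mol.
Outlet amounts (n = n₀ + ν ξ):
  Q: 97.31 − 1(71.71) = 25.59
  P: 337.3 − 3(71.71) = 122.2
  U: 0 + 2(71.71) = 143.4
  R: 214.1 (inert)
Total out = 505.3 mol; y_P = 122.2 / 505.3 = 0.2418.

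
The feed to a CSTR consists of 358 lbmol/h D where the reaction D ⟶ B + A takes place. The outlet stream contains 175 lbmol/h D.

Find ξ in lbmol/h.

For D: n = n₀ − 1ξ → 175 = 358 − 1ξ, giving ξ = 183 lbmol/h.
Outlet amounts (n = n₀ + ν ξ):
  D: 358 − 1(183) = 175
  B: 0 + 1(183) = 183
  A: 0 + 1(183) = 183

ξ = 183 lbmol/h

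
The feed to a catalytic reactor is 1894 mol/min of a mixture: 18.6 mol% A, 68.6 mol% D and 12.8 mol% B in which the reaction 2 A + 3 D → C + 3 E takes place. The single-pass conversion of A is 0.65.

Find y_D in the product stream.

0.537

A reacted = 0.65 × 352.3 = 229 mol/min; ν_A = −2, so ξ = 229/2 = 114.5 mol/min.
Outlet amounts (n = n₀ + ν ξ):
  A: 352.3 − 2(114.5) = 123.3
  D: 1299 − 3(114.5) = 955.8
  C: 0 + 1(114.5) = 114.5
  E: 0 + 3(114.5) = 343.5
  B: 242.4 (inert)
Total out = 1780 mol/min; y_D = 955.8 / 1780 = 0.5371.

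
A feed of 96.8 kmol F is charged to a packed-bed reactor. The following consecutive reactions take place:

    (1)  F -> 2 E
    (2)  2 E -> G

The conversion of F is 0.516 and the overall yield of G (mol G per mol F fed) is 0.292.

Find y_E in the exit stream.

Conversion of F: F consumed = 1ξ₁ = 0.516 × 96.8 → ξ₁ = 49.95 kmol.
Yield of G: 1ξ₂ / 96.8 = 0.292 → ξ₂ = 28.27 kmol.
Outlet amounts (n = n₀ + Σ ν·ξ):
  F: 96.8 − 1(49.95) = 46.85
  E: 0 + 2(49.95) − 2(28.27) = 43.37
  G: 0 + 1(28.27) = 28.27
Total out = 118.5 kmol; y_E = 43.37 / 118.5 = 0.366.

0.366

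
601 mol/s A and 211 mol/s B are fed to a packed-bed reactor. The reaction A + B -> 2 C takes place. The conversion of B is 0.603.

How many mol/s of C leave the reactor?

254 mol/s

B reacted = 0.603 × 211 = 127.2 mol/s; ν_B = −1, so ξ = 127.2/1 = 127.2 mol/s.
Outlet amounts (n = n₀ + ν ξ):
  A: 601 − 1(127.2) = 473.8
  B: 211 − 1(127.2) = 83.77
  C: 0 + 2(127.2) = 254.5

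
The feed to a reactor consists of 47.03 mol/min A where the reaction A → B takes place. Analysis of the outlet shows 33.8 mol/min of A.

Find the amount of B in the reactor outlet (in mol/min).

13.2 mol/min

For A: n = n₀ − 1ξ → 33.8 = 47.03 − 1ξ, giving ξ = 13.23 mol/min.
Outlet amounts (n = n₀ + ν ξ):
  A: 47.03 − 1(13.23) = 33.8
  B: 0 + 1(13.23) = 13.23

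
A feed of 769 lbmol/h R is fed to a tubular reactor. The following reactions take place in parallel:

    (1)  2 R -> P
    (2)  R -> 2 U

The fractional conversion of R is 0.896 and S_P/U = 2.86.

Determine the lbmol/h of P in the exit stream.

317 lbmol/h

Conversion of R: R consumed = 0.896 × 769 = 689 lbmol/h = 2ξ₁ + 1ξ₂.
Selectivity: 1ξ₁ / (2ξ₂) = 2.86 → ξ₁ = 5.72 ξ₂.
Substitute: (2·5.72 + 1) ξ₂ = 689 → ξ₂ = 55.39 lbmol/h, ξ₁ = 316.8 lbmol/h.
Outlet amounts (n = n₀ + Σ ν·ξ):
  R: 769 − 2(316.8) − 1(55.39) = 79.98
  P: 0 + 1(316.8) = 316.8
  U: 0 + 2(55.39) = 110.8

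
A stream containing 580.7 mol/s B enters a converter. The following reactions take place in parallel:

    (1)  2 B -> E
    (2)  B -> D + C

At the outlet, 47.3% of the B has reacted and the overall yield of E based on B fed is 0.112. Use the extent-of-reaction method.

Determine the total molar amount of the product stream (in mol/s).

660 mol/s

Yield of E: 1ξ₁ / 580.7 = 0.112 → ξ₁ = 65.04 mol/s.
Conversion of B: 2ξ₁ + 1ξ₂ = 0.473 × 580.7 = 274.7 → ξ₂ = 144.6 mol/s.
Outlet amounts (n = n₀ + Σ ν·ξ):
  B: 580.7 − 2(65.04) − 1(144.6) = 306
  E: 0 + 1(65.04) = 65.04
  D: 0 + 1(144.6) = 144.6
  C: 0 + 1(144.6) = 144.6
Total out = 306 + 65.04 + 144.6 + 144.6 = 660.3 mol/s.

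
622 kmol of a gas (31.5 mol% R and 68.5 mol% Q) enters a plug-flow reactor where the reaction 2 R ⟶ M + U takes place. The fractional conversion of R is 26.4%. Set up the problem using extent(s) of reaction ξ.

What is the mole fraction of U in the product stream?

R reacted = 0.264 × 195.9 = 51.73 kmol; ν_R = −2, so ξ = 51.73/2 = 25.86 kmol.
Outlet amounts (n = n₀ + ν ξ):
  R: 195.9 − 2(25.86) = 144.2
  M: 0 + 1(25.86) = 25.86
  U: 0 + 1(25.86) = 25.86
  Q: 426.1 (inert)
Total out = 622 kmol; y_U = 25.86 / 622 = 0.04158.

0.0416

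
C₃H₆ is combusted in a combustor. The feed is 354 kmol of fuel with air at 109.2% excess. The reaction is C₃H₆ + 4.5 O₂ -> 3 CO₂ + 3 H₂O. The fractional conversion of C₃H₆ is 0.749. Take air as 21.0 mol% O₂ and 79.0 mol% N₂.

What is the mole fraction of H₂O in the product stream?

0.0486

Stoichiometric O₂ = 4.5 × 354 = 1593 kmol; O₂ fed = 1593 × 2.092 = 3333 kmol.
N₂ fed = 3333 × 79/21 = 12540 kmol.
Fuel reacted = 0.749 × 354 → ξ = 265.1 kmol.
Outlet (n = n₀ + ν ξ):
  C₃H₆: 354 − 1(265.1) = 88.85
  O₂: 3333 − 4.5(265.1) = 2139
  N₂: 12540 (inert)
  CO₂: 0 + 3(265.1) = 795.4
  H₂O: 0 + 3(265.1) = 795.4
Total out = 16360 kmol; y_H₂O = 795.4 / 16360 = 0.04863.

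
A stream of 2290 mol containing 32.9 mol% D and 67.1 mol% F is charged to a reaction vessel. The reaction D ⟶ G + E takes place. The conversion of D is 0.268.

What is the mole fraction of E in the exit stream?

0.081

D reacted = 0.268 × 753.4 = 201.9 mol; ν_D = −1, so ξ = 201.9/1 = 201.9 mol.
Outlet amounts (n = n₀ + ν ξ):
  D: 753.4 − 1(201.9) = 551.5
  G: 0 + 1(201.9) = 201.9
  E: 0 + 1(201.9) = 201.9
  F: 1537 (inert)
Total out = 2492 mol; y_E = 201.9 / 2492 = 0.08103.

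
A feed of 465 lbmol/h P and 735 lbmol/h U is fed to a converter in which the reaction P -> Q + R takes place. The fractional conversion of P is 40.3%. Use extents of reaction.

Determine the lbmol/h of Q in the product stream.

P reacted = 0.403 × 465 = 187.4 lbmol/h; ν_P = −1, so ξ = 187.4/1 = 187.4 lbmol/h.
Outlet amounts (n = n₀ + ν ξ):
  P: 465 − 1(187.4) = 277.6
  Q: 0 + 1(187.4) = 187.4
  R: 0 + 1(187.4) = 187.4
  U: 735 (inert)

187 lbmol/h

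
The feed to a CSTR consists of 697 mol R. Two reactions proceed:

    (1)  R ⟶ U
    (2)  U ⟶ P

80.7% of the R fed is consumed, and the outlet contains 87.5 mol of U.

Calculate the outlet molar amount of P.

475 mol

Conversion of R: R consumed = 1ξ₁ = 0.807 × 697 → ξ₁ = 562.5 mol.
U balance: n_U = 0 + 1ξ₁ − 1ξ₂ = 87.5 → ξ₂ = (1·562.5 − 87.5)/1 = 475 mol.
Outlet amounts (n = n₀ + Σ ν·ξ):
  R: 697 − 1(562.5) = 134.5
  U: 0 + 1(562.5) − 1(475) = 87.5
  P: 0 + 1(475) = 475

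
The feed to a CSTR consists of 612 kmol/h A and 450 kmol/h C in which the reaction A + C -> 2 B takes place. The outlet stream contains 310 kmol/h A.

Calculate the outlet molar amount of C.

For A: n = n₀ − 1ξ → 310 = 612 − 1ξ, giving ξ = 302 kmol/h.
Outlet amounts (n = n₀ + ν ξ):
  A: 612 − 1(302) = 310
  C: 450 − 1(302) = 148
  B: 0 + 2(302) = 604

148 kmol/h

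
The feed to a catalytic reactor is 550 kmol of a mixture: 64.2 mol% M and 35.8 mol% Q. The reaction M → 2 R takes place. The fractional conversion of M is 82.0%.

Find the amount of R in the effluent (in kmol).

579 kmol

M reacted = 0.82 × 353.1 = 289.5 kmol; ν_M = −1, so ξ = 289.5/1 = 289.5 kmol.
Outlet amounts (n = n₀ + ν ξ):
  M: 353.1 − 1(289.5) = 63.56
  R: 0 + 2(289.5) = 579.1
  Q: 196.9 (inert)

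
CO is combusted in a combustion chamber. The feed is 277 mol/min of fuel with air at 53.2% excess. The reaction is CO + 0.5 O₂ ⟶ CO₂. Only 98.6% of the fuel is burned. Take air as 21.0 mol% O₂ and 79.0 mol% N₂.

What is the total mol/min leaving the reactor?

Stoichiometric O₂ = 0.5 × 277 = 138.5 mol/min; O₂ fed = 138.5 × 1.532 = 212.2 mol/min.
N₂ fed = 212.2 × 79/21 = 798.2 mol/min.
Fuel reacted = 0.986 × 277 → ξ = 273.1 mol/min.
Outlet (n = n₀ + ν ξ):
  CO: 277 − 1(273.1) = 3.878
  O₂: 212.2 − 0.5(273.1) = 75.62
  N₂: 798.2 (inert)
  CO₂: 0 + 1(273.1) = 273.1
Total out = 3.878 + 75.62 + 798.2 + 273.1 = 1151 mol/min.

1150 mol/min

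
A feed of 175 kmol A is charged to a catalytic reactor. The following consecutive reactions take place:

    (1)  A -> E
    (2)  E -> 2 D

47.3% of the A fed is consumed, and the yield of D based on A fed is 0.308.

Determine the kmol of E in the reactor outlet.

Conversion of A: A consumed = 1ξ₁ = 0.473 × 175 → ξ₁ = 82.77 kmol.
Yield of D: 2ξ₂ / 175 = 0.308 → ξ₂ = 26.95 kmol.
Outlet amounts (n = n₀ + Σ ν·ξ):
  A: 175 − 1(82.77) = 92.23
  E: 0 + 1(82.77) − 1(26.95) = 55.82
  D: 0 + 2(26.95) = 53.9

55.8 kmol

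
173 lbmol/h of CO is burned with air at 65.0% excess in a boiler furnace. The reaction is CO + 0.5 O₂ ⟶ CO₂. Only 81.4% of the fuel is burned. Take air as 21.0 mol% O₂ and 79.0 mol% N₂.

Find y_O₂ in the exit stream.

Stoichiometric O₂ = 0.5 × 173 = 86.5 lbmol/h; O₂ fed = 86.5 × 1.650 = 142.7 lbmol/h.
N₂ fed = 142.7 × 79/21 = 536.9 lbmol/h.
Fuel reacted = 0.814 × 173 → ξ = 140.8 lbmol/h.
Outlet (n = n₀ + ν ξ):
  CO: 173 − 1(140.8) = 32.18
  O₂: 142.7 − 0.5(140.8) = 72.31
  N₂: 536.9 (inert)
  CO₂: 0 + 1(140.8) = 140.8
Total out = 782.2 lbmol/h; y_O₂ = 72.31 / 782.2 = 0.09245.

0.0924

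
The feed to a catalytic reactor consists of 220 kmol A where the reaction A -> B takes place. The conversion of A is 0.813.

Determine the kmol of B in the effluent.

179 kmol

A reacted = 0.813 × 220 = 178.9 kmol; ν_A = −1, so ξ = 178.9/1 = 178.9 kmol.
Outlet amounts (n = n₀ + ν ξ):
  A: 220 − 1(178.9) = 41.14
  B: 0 + 1(178.9) = 178.9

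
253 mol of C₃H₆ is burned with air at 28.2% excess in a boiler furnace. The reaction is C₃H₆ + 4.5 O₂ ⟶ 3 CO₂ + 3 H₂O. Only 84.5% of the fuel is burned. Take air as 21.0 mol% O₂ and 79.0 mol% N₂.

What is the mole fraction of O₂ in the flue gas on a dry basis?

0.0746

Stoichiometric O₂ = 4.5 × 253 = 1138 mol; O₂ fed = 1138 × 1.282 = 1460 mol.
N₂ fed = 1460 × 79/21 = 5491 mol.
Fuel reacted = 0.845 × 253 → ξ = 213.8 mol.
Outlet (n = n₀ + ν ξ):
  C₃H₆: 253 − 1(213.8) = 39.22
  O₂: 1460 − 4.5(213.8) = 497.5
  N₂: 5491 (inert)
  CO₂: 0 + 3(213.8) = 641.4
  H₂O: 0 + 3(213.8) = 641.4
Dry total = 6669 mol; y_O₂ (dry) = 497.5 / 6669 = 0.0746.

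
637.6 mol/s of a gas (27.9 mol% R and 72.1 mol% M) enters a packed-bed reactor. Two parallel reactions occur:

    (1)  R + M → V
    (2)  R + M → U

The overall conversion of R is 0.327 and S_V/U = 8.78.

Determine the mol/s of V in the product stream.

52.2 mol/s

Conversion of R: R consumed = 0.327 × 177.9 = 58.17 mol/s = 1ξ₁ + 1ξ₂.
Selectivity: 1ξ₁ / (1ξ₂) = 8.78 → ξ₁ = 8.78 ξ₂.
Substitute: (1·8.78 + 1) ξ₂ = 58.17 → ξ₂ = 5.948 mol/s, ξ₁ = 52.22 mol/s.
Outlet amounts (n = n₀ + Σ ν·ξ):
  R: 177.9 − 1(52.22) − 1(5.948) = 119.7
  M: 459.7 − 1(52.22) − 1(5.948) = 401.5
  V: 0 + 1(52.22) = 52.22
  U: 0 + 1(5.948) = 5.948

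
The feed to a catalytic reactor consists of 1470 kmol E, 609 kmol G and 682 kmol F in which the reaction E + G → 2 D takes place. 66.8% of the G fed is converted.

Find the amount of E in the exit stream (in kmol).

1060 kmol

G reacted = 0.668 × 609 = 406.8 kmol; ν_G = −1, so ξ = 406.8/1 = 406.8 kmol.
Outlet amounts (n = n₀ + ν ξ):
  E: 1470 − 1(406.8) = 1063
  G: 609 − 1(406.8) = 202.2
  D: 0 + 2(406.8) = 813.6
  F: 682 (inert)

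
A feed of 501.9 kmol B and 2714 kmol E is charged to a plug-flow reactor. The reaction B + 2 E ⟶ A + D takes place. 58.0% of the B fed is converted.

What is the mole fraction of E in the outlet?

0.729

B reacted = 0.58 × 501.9 = 291.1 kmol; ν_B = −1, so ξ = 291.1/1 = 291.1 kmol.
Outlet amounts (n = n₀ + ν ξ):
  B: 501.9 − 1(291.1) = 210.8
  E: 2714 − 2(291.1) = 2132
  A: 0 + 1(291.1) = 291.1
  D: 0 + 1(291.1) = 291.1
Total out = 2925 kmol; y_E = 2132 / 2925 = 0.7289.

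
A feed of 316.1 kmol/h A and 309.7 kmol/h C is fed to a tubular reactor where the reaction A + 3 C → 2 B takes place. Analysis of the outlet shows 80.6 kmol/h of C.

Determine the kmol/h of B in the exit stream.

153 kmol/h

For C: n = n₀ − 3ξ → 80.6 = 309.7 − 3ξ, giving ξ = 76.37 kmol/h.
Outlet amounts (n = n₀ + ν ξ):
  A: 316.1 − 1(76.37) = 239.7
  C: 309.7 − 3(76.37) = 80.6
  B: 0 + 2(76.37) = 152.7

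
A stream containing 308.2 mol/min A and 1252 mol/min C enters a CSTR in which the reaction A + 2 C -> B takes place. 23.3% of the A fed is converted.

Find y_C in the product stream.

A reacted = 0.233 × 308.2 = 71.81 mol/min; ν_A = −1, so ξ = 71.81/1 = 71.81 mol/min.
Outlet amounts (n = n₀ + ν ξ):
  A: 308.2 − 1(71.81) = 236.4
  C: 1252 − 2(71.81) = 1108
  B: 0 + 1(71.81) = 71.81
Total out = 1417 mol/min; y_C = 1108 / 1417 = 0.7824.

0.782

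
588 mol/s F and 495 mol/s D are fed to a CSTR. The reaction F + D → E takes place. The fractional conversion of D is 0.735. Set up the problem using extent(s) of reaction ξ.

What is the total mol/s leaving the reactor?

719 mol/s

D reacted = 0.735 × 495 = 363.8 mol/s; ν_D = −1, so ξ = 363.8/1 = 363.8 mol/s.
Outlet amounts (n = n₀ + ν ξ):
  F: 588 − 1(363.8) = 224.2
  D: 495 − 1(363.8) = 131.2
  E: 0 + 1(363.8) = 363.8
Total out = 224.2 + 131.2 + 363.8 = 719.2 mol/s.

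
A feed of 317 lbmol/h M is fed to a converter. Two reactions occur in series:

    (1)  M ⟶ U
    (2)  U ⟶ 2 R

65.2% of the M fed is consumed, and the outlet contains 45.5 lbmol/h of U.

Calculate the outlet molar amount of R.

322 lbmol/h

Conversion of M: M consumed = 1ξ₁ = 0.652 × 317 → ξ₁ = 206.7 lbmol/h.
U balance: n_U = 0 + 1ξ₁ − 1ξ₂ = 45.5 → ξ₂ = (1·206.7 − 45.5)/1 = 161.2 lbmol/h.
Outlet amounts (n = n₀ + Σ ν·ξ):
  M: 317 − 1(206.7) = 110.3
  U: 0 + 1(206.7) − 1(161.2) = 45.5
  R: 0 + 2(161.2) = 322.4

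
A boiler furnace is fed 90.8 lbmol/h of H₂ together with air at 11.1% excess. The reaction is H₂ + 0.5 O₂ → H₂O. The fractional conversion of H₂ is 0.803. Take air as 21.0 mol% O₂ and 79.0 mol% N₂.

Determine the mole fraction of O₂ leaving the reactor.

0.0475

Stoichiometric O₂ = 0.5 × 90.8 = 45.4 lbmol/h; O₂ fed = 45.4 × 1.111 = 50.44 lbmol/h.
N₂ fed = 50.44 × 79/21 = 189.7 lbmol/h.
Fuel reacted = 0.803 × 90.8 → ξ = 72.91 lbmol/h.
Outlet (n = n₀ + ν ξ):
  H₂: 90.8 − 1(72.91) = 17.89
  O₂: 50.44 − 0.5(72.91) = 13.98
  N₂: 189.7 (inert)
  H₂O: 0 + 1(72.91) = 72.91
Total out = 294.5 lbmol/h; y_O₂ = 13.98 / 294.5 = 0.04748.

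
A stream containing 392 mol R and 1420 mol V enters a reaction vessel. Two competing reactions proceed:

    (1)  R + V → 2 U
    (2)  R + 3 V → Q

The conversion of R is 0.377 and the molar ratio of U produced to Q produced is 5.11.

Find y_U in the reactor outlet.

Conversion of R: R consumed = 0.377 × 392 = 147.8 mol = 1ξ₁ + 1ξ₂.
Selectivity: 2ξ₁ / (1ξ₂) = 5.11 → ξ₁ = 2.555 ξ₂.
Substitute: (1·2.555 + 1) ξ₂ = 147.8 → ξ₂ = 41.57 mol, ξ₁ = 106.2 mol.
Outlet amounts (n = n₀ + Σ ν·ξ):
  R: 392 − 1(106.2) − 1(41.57) = 244.2
  V: 1420 − 1(106.2) − 3(41.57) = 1189
  U: 0 + 2(106.2) = 212.4
  Q: 0 + 1(41.57) = 41.57
Total out = 1687 mol; y_U = 212.4 / 1687 = 0.1259.

0.126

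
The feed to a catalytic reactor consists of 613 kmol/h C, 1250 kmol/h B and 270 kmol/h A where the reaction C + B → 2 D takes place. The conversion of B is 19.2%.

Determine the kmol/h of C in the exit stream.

373 kmol/h

B reacted = 0.192 × 1250 = 240 kmol/h; ν_B = −1, so ξ = 240/1 = 240 kmol/h.
Outlet amounts (n = n₀ + ν ξ):
  C: 613 − 1(240) = 373
  B: 1250 − 1(240) = 1010
  D: 0 + 2(240) = 480
  A: 270 (inert)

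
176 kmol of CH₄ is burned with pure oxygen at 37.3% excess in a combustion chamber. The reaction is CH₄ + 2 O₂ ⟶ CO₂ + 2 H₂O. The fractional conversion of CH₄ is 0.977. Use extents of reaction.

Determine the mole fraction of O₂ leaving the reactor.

0.211

Stoichiometric O₂ = 2 × 176 = 352 kmol; O₂ fed = 352 × 1.373 = 483.3 kmol.
Fuel reacted = 0.977 × 176 → ξ = 172 kmol.
Outlet (n = n₀ + ν ξ):
  CH₄: 176 − 1(172) = 4.048
  O₂: 483.3 − 2(172) = 139.4
  CO₂: 0 + 1(172) = 172
  H₂O: 0 + 2(172) = 343.9
Total out = 659.3 kmol; y_O₂ = 139.4 / 659.3 = 0.2114.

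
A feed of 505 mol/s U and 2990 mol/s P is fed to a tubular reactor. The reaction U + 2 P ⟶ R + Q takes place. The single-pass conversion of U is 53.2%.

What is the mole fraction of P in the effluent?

0.76

U reacted = 0.532 × 505 = 268.7 mol/s; ν_U = −1, so ξ = 268.7/1 = 268.7 mol/s.
Outlet amounts (n = n₀ + ν ξ):
  U: 505 − 1(268.7) = 236.3
  P: 2990 − 2(268.7) = 2453
  R: 0 + 1(268.7) = 268.7
  Q: 0 + 1(268.7) = 268.7
Total out = 3226 mol/s; y_P = 2453 / 3226 = 0.7602.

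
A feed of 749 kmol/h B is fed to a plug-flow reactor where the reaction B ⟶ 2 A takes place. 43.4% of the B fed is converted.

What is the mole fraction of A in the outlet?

B reacted = 0.434 × 749 = 325.1 kmol/h; ν_B = −1, so ξ = 325.1/1 = 325.1 kmol/h.
Outlet amounts (n = n₀ + ν ξ):
  B: 749 − 1(325.1) = 423.9
  A: 0 + 2(325.1) = 650.1
Total out = 1074 kmol/h; y_A = 650.1 / 1074 = 0.6053.

0.605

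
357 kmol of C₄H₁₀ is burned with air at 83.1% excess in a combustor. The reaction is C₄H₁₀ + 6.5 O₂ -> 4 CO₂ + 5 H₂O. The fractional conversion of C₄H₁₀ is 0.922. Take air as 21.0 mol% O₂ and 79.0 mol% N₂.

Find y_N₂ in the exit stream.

0.758

Stoichiometric O₂ = 6.5 × 357 = 2320 kmol; O₂ fed = 2320 × 1.831 = 4249 kmol.
N₂ fed = 4249 × 79/21 = 15980 kmol.
Fuel reacted = 0.922 × 357 → ξ = 329.2 kmol.
Outlet (n = n₀ + ν ξ):
  C₄H₁₀: 357 − 1(329.2) = 27.85
  O₂: 4249 − 6.5(329.2) = 2109
  N₂: 15980 (inert)
  CO₂: 0 + 4(329.2) = 1317
  H₂O: 0 + 5(329.2) = 1646
Total out = 21080 kmol; y_N₂ = 15980 / 21080 = 0.7581.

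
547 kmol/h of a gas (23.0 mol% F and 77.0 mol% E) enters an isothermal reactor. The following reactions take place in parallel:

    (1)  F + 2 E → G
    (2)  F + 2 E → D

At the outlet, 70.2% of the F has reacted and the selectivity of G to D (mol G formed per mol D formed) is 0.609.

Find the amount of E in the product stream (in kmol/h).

245 kmol/h

Conversion of F: F consumed = 0.702 × 125.8 = 88.32 kmol/h = 1ξ₁ + 1ξ₂.
Selectivity: 1ξ₁ / (1ξ₂) = 0.609 → ξ₁ = 0.609 ξ₂.
Substitute: (1·0.609 + 1) ξ₂ = 88.32 → ξ₂ = 54.89 kmol/h, ξ₁ = 33.43 kmol/h.
Outlet amounts (n = n₀ + Σ ν·ξ):
  F: 125.8 − 1(33.43) − 1(54.89) = 37.49
  E: 421.2 − 2(33.43) − 2(54.89) = 244.6
  G: 0 + 1(33.43) = 33.43
  D: 0 + 1(54.89) = 54.89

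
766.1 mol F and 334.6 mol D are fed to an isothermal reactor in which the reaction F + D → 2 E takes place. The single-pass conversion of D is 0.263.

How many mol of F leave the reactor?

D reacted = 0.263 × 334.6 = 88 mol; ν_D = −1, so ξ = 88/1 = 88 mol.
Outlet amounts (n = n₀ + ν ξ):
  F: 766.1 − 1(88) = 678.1
  D: 334.6 − 1(88) = 246.6
  E: 0 + 2(88) = 176

678 mol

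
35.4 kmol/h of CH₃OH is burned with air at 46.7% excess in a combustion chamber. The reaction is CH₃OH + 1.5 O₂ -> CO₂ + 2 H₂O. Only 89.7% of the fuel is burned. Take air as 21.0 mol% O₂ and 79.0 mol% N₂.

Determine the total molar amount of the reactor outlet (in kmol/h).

Stoichiometric O₂ = 1.5 × 35.4 = 53.1 kmol/h; O₂ fed = 53.1 × 1.467 = 77.9 kmol/h.
N₂ fed = 77.9 × 79/21 = 293 kmol/h.
Fuel reacted = 0.897 × 35.4 → ξ = 31.75 kmol/h.
Outlet (n = n₀ + ν ξ):
  CH₃OH: 35.4 − 1(31.75) = 3.646
  O₂: 77.9 − 1.5(31.75) = 30.27
  N₂: 293 (inert)
  CO₂: 0 + 1(31.75) = 31.75
  H₂O: 0 + 2(31.75) = 63.51
Total out = 3.646 + 30.27 + 293 + 31.75 + 63.51 = 422.2 kmol/h.

422 kmol/h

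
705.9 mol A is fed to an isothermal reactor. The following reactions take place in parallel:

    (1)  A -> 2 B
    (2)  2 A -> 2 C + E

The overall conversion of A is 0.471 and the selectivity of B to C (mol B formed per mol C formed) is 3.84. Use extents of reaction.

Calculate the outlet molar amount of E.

Conversion of A: A consumed = 0.471 × 705.9 = 332.5 mol = 1ξ₁ + 2ξ₂.
Selectivity: 2ξ₁ / (2ξ₂) = 3.84 → ξ₁ = 3.84 ξ₂.
Substitute: (1·3.84 + 2) ξ₂ = 332.5 → ξ₂ = 56.93 mol, ξ₁ = 218.6 mol.
Outlet amounts (n = n₀ + Σ ν·ξ):
  A: 705.9 − 1(218.6) − 2(56.93) = 373.4
  B: 0 + 2(218.6) = 437.2
  C: 0 + 2(56.93) = 113.9
  E: 0 + 1(56.93) = 56.93

56.9 mol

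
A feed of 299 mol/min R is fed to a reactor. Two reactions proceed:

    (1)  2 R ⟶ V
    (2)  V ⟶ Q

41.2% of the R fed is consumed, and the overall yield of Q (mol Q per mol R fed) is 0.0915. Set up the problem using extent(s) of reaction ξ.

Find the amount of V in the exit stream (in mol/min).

Conversion of R: R consumed = 2ξ₁ = 0.412 × 299 → ξ₁ = 61.59 mol/min.
Yield of Q: 1ξ₂ / 299 = 0.0915 → ξ₂ = 27.36 mol/min.
Outlet amounts (n = n₀ + Σ ν·ξ):
  R: 299 − 2(61.59) = 175.8
  V: 0 + 1(61.59) − 1(27.36) = 34.24
  Q: 0 + 1(27.36) = 27.36

34.2 mol/min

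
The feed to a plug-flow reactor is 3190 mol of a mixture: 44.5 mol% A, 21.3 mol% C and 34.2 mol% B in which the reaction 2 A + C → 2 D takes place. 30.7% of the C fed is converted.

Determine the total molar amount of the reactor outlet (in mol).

2980 mol

C reacted = 0.307 × 679.5 = 208.6 mol; ν_C = −1, so ξ = 208.6/1 = 208.6 mol.
Outlet amounts (n = n₀ + ν ξ):
  A: 1420 − 2(208.6) = 1002
  C: 679.5 − 1(208.6) = 470.9
  D: 0 + 2(208.6) = 417.2
  B: 1091 (inert)
Total out = 1002 + 470.9 + 417.2 + 1091 = 2981 mol.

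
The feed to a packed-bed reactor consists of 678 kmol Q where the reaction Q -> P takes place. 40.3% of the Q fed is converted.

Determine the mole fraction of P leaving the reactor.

Q reacted = 0.403 × 678 = 273.2 kmol; ν_Q = −1, so ξ = 273.2/1 = 273.2 kmol.
Outlet amounts (n = n₀ + ν ξ):
  Q: 678 − 1(273.2) = 404.8
  P: 0 + 1(273.2) = 273.2
Total out = 678 kmol; y_P = 273.2 / 678 = 0.403.

0.403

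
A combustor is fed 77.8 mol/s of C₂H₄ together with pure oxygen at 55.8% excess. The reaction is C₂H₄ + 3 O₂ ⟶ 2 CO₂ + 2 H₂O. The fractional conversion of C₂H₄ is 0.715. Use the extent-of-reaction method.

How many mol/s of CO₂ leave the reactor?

Stoichiometric O₂ = 3 × 77.8 = 233.4 mol/s; O₂ fed = 233.4 × 1.558 = 363.6 mol/s.
Fuel reacted = 0.715 × 77.8 → ξ = 55.63 mol/s.
Outlet (n = n₀ + ν ξ):
  C₂H₄: 77.8 − 1(55.63) = 22.17
  O₂: 363.6 − 3(55.63) = 196.8
  CO₂: 0 + 2(55.63) = 111.3
  H₂O: 0 + 2(55.63) = 111.3

111 mol/s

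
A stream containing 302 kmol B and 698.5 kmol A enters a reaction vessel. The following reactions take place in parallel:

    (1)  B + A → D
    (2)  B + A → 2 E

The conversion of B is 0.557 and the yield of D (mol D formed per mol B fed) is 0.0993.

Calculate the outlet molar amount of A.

Yield of D: 1ξ₁ / 302 = 0.0993 → ξ₁ = 29.99 kmol.
Conversion of B: 1ξ₁ + 1ξ₂ = 0.557 × 302 = 168.2 → ξ₂ = 138.2 kmol.
Outlet amounts (n = n₀ + Σ ν·ξ):
  B: 302 − 1(29.99) − 1(138.2) = 133.8
  A: 698.5 − 1(29.99) − 1(138.2) = 530.3
  D: 0 + 1(29.99) = 29.99
  E: 0 + 2(138.2) = 276.5

530 kmol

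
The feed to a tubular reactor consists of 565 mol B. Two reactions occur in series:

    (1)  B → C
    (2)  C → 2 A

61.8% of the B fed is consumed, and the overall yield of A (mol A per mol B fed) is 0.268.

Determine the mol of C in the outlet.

Conversion of B: B consumed = 1ξ₁ = 0.618 × 565 → ξ₁ = 349.2 mol.
Yield of A: 2ξ₂ / 565 = 0.268 → ξ₂ = 75.71 mol.
Outlet amounts (n = n₀ + Σ ν·ξ):
  B: 565 − 1(349.2) = 215.8
  C: 0 + 1(349.2) − 1(75.71) = 273.5
  A: 0 + 2(75.71) = 151.4

273 mol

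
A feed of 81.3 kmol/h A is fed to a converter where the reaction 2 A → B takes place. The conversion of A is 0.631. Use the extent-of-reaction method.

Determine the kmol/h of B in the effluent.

25.7 kmol/h

A reacted = 0.631 × 81.3 = 51.3 kmol/h; ν_A = −2, so ξ = 51.3/2 = 25.65 kmol/h.
Outlet amounts (n = n₀ + ν ξ):
  A: 81.3 − 2(25.65) = 30
  B: 0 + 1(25.65) = 25.65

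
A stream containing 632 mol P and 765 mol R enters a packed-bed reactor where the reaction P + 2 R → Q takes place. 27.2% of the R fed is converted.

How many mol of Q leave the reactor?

104 mol

R reacted = 0.272 × 765 = 208.1 mol; ν_R = −2, so ξ = 208.1/2 = 104 mol.
Outlet amounts (n = n₀ + ν ξ):
  P: 632 − 1(104) = 528
  R: 765 − 2(104) = 556.9
  Q: 0 + 1(104) = 104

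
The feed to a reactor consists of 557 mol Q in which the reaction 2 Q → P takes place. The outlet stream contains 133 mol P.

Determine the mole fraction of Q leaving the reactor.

For P: n = n₀ + 1ξ → 133 = 0 + 1ξ, giving ξ = 133 mol.
Outlet amounts (n = n₀ + ν ξ):
  Q: 557 − 2(133) = 291
  P: 0 + 1(133) = 133
Total out = 424 mol; y_Q = 291 / 424 = 0.6863.

0.686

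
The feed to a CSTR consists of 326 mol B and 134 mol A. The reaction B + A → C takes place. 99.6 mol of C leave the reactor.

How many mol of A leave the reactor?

For C: n = n₀ + 1ξ → 99.6 = 0 + 1ξ, giving ξ = 99.6 mol.
Outlet amounts (n = n₀ + ν ξ):
  B: 326 − 1(99.6) = 226.4
  A: 134 − 1(99.6) = 34.4
  C: 0 + 1(99.6) = 99.6

34.4 mol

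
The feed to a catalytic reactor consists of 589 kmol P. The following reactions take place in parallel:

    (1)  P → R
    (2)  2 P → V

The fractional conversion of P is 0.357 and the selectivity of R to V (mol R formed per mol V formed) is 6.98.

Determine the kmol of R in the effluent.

163 kmol

Conversion of P: P consumed = 0.357 × 589 = 210.3 kmol = 1ξ₁ + 2ξ₂.
Selectivity: 1ξ₁ / (1ξ₂) = 6.98 → ξ₁ = 6.98 ξ₂.
Substitute: (1·6.98 + 2) ξ₂ = 210.3 → ξ₂ = 23.42 kmol, ξ₁ = 163.4 kmol.
Outlet amounts (n = n₀ + Σ ν·ξ):
  P: 589 − 1(163.4) − 2(23.42) = 378.7
  R: 0 + 1(163.4) = 163.4
  V: 0 + 1(23.42) = 23.42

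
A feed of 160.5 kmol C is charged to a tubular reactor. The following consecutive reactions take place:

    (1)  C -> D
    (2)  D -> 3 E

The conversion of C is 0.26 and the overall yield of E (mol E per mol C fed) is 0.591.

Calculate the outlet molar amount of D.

Conversion of C: C consumed = 1ξ₁ = 0.26 × 160.5 → ξ₁ = 41.73 kmol.
Yield of E: 3ξ₂ / 160.5 = 0.591 → ξ₂ = 31.62 kmol.
Outlet amounts (n = n₀ + Σ ν·ξ):
  C: 160.5 − 1(41.73) = 118.8
  D: 0 + 1(41.73) − 1(31.62) = 10.11
  E: 0 + 3(31.62) = 94.86

10.1 kmol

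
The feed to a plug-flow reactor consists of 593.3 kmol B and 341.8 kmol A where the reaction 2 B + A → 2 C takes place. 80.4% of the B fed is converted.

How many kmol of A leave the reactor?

103 kmol

B reacted = 0.804 × 593.3 = 477 kmol; ν_B = −2, so ξ = 477/2 = 238.5 kmol.
Outlet amounts (n = n₀ + ν ξ):
  B: 593.3 − 2(238.5) = 116.3
  A: 341.8 − 1(238.5) = 103.3
  C: 0 + 2(238.5) = 477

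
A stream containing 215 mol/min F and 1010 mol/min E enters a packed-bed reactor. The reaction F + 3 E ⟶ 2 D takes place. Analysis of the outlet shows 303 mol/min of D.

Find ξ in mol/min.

For D: n = n₀ + 2ξ → 303 = 0 + 2ξ, giving ξ = 151.5 mol/min.
Outlet amounts (n = n₀ + ν ξ):
  F: 215 − 1(151.5) = 63.5
  E: 1010 − 3(151.5) = 555.5
  D: 0 + 2(151.5) = 303

ξ = 152 mol/min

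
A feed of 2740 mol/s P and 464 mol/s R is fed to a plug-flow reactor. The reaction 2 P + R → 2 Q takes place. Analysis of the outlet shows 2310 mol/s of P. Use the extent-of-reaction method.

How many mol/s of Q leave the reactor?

For P: n = n₀ − 2ξ → 2310 = 2740 − 2ξ, giving ξ = 215 mol/s.
Outlet amounts (n = n₀ + ν ξ):
  P: 2740 − 2(215) = 2310
  R: 464 − 1(215) = 249
  Q: 0 + 2(215) = 430

430 mol/s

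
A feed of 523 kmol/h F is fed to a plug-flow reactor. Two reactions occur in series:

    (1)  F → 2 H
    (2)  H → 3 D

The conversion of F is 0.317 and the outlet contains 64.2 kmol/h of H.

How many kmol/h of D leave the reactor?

Conversion of F: F consumed = 1ξ₁ = 0.317 × 523 → ξ₁ = 165.8 kmol/h.
H balance: n_H = 0 + 2ξ₁ − 1ξ₂ = 64.2 → ξ₂ = (2·165.8 − 64.2)/1 = 267.4 kmol/h.
Outlet amounts (n = n₀ + Σ ν·ξ):
  F: 523 − 1(165.8) = 357.2
  H: 0 + 2(165.8) − 1(267.4) = 64.2
  D: 0 + 3(267.4) = 802.1

802 kmol/h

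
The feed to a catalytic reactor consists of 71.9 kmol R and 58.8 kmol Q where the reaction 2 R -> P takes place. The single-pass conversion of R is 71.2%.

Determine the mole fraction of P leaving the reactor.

R reacted = 0.712 × 71.9 = 51.19 kmol; ν_R = −2, so ξ = 51.19/2 = 25.6 kmol.
Outlet amounts (n = n₀ + ν ξ):
  R: 71.9 − 2(25.6) = 20.71
  P: 0 + 1(25.6) = 25.6
  Q: 58.8 (inert)
Total out = 105.1 kmol; y_P = 25.6 / 105.1 = 0.2435.

0.244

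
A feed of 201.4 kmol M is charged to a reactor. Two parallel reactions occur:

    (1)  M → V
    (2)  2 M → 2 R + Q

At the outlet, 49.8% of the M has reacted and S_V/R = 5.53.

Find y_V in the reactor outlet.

Conversion of M: M consumed = 0.498 × 201.4 = 100.3 kmol = 1ξ₁ + 2ξ₂.
Selectivity: 1ξ₁ / (2ξ₂) = 5.53 → ξ₁ = 11.06 ξ₂.
Substitute: (1·11.06 + 2) ξ₂ = 100.3 → ξ₂ = 7.68 kmol, ξ₁ = 84.94 kmol.
Outlet amounts (n = n₀ + Σ ν·ξ):
  M: 201.4 − 1(84.94) − 2(7.68) = 101.1
  V: 0 + 1(84.94) = 84.94
  R: 0 + 2(7.68) = 15.36
  Q: 0 + 1(7.68) = 7.68
Total out = 209.1 kmol; y_V = 84.94 / 209.1 = 0.4062.

0.406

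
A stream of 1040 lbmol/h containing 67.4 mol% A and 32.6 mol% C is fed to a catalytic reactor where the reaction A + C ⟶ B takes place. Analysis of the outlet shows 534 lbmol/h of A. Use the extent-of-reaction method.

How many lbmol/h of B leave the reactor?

For A: n = n₀ − 1ξ → 534 = 701 − 1ξ, giving ξ = 167 lbmol/h.
Outlet amounts (n = n₀ + ν ξ):
  A: 701 − 1(167) = 534
  C: 339 − 1(167) = 172.1
  B: 0 + 1(167) = 167

167 lbmol/h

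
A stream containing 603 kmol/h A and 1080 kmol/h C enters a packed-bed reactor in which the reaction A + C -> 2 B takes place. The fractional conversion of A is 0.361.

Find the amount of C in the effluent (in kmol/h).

862 kmol/h

A reacted = 0.361 × 603 = 217.7 kmol/h; ν_A = −1, so ξ = 217.7/1 = 217.7 kmol/h.
Outlet amounts (n = n₀ + ν ξ):
  A: 603 − 1(217.7) = 385.3
  C: 1080 − 1(217.7) = 862.3
  B: 0 + 2(217.7) = 435.4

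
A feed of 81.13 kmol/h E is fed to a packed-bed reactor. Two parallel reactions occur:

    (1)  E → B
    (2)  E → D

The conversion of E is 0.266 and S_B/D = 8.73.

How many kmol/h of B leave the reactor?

19.4 kmol/h

Conversion of E: E consumed = 0.266 × 81.13 = 21.58 kmol/h = 1ξ₁ + 1ξ₂.
Selectivity: 1ξ₁ / (1ξ₂) = 8.73 → ξ₁ = 8.73 ξ₂.
Substitute: (1·8.73 + 1) ξ₂ = 21.58 → ξ₂ = 2.218 kmol/h, ξ₁ = 19.36 kmol/h.
Outlet amounts (n = n₀ + Σ ν·ξ):
  E: 81.13 − 1(19.36) − 1(2.218) = 59.55
  B: 0 + 1(19.36) = 19.36
  D: 0 + 1(2.218) = 2.218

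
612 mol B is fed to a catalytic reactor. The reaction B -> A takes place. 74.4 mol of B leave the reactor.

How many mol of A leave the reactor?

For B: n = n₀ − 1ξ → 74.4 = 612 − 1ξ, giving ξ = 537.6 mol.
Outlet amounts (n = n₀ + ν ξ):
  B: 612 − 1(537.6) = 74.4
  A: 0 + 1(537.6) = 537.6

538 mol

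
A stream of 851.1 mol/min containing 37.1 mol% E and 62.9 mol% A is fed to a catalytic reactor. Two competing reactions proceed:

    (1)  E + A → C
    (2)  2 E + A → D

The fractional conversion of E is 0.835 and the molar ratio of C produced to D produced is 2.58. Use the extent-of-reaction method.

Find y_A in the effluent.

0.56

Conversion of E: E consumed = 0.835 × 315.8 = 263.7 mol/min = 1ξ₁ + 2ξ₂.
Selectivity: 1ξ₁ / (1ξ₂) = 2.58 → ξ₁ = 2.58 ξ₂.
Substitute: (1·2.58 + 2) ξ₂ = 263.7 → ξ₂ = 57.57 mol/min, ξ₁ = 148.5 mol/min.
Outlet amounts (n = n₀ + Σ ν·ξ):
  E: 315.8 − 1(148.5) − 2(57.57) = 52.1
  A: 535.3 − 1(148.5) − 1(57.57) = 329.3
  C: 0 + 1(148.5) = 148.5
  D: 0 + 1(57.57) = 57.57
Total out = 587.4 mol/min; y_A = 329.3 / 587.4 = 0.5605.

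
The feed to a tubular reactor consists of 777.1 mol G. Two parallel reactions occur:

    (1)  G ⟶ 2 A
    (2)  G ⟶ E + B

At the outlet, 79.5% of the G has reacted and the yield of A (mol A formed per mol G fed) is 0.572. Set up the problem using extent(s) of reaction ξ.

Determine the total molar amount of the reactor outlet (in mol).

1390 mol

Yield of A: 2ξ₁ / 777.1 = 0.572 → ξ₁ = 222.3 mol.
Conversion of G: 1ξ₁ + 1ξ₂ = 0.795 × 777.1 = 617.8 → ξ₂ = 395.5 mol.
Outlet amounts (n = n₀ + Σ ν·ξ):
  G: 777.1 − 1(222.3) − 1(395.5) = 159.3
  A: 0 + 2(222.3) = 444.5
  E: 0 + 1(395.5) = 395.5
  B: 0 + 1(395.5) = 395.5
Total out = 159.3 + 444.5 + 395.5 + 395.5 = 1395 mol.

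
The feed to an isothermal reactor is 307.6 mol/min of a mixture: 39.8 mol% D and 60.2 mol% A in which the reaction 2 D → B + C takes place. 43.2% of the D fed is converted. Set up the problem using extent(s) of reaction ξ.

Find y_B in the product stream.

D reacted = 0.432 × 122.4 = 52.89 mol/min; ν_D = −2, so ξ = 52.89/2 = 26.44 mol/min.
Outlet amounts (n = n₀ + ν ξ):
  D: 122.4 − 2(26.44) = 69.54
  B: 0 + 1(26.44) = 26.44
  C: 0 + 1(26.44) = 26.44
  A: 185.2 (inert)
Total out = 307.6 mol/min; y_B = 26.44 / 307.6 = 0.08597.

0.086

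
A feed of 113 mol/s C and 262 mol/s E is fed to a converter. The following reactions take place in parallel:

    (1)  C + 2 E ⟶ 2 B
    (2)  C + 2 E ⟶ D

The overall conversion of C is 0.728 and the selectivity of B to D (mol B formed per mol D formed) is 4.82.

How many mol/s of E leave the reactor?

97.5 mol/s

Conversion of C: C consumed = 0.728 × 113 = 82.26 mol/s = 1ξ₁ + 1ξ₂.
Selectivity: 2ξ₁ / (1ξ₂) = 4.82 → ξ₁ = 2.41 ξ₂.
Substitute: (1·2.41 + 1) ξ₂ = 82.26 → ξ₂ = 24.12 mol/s, ξ₁ = 58.14 mol/s.
Outlet amounts (n = n₀ + Σ ν·ξ):
  C: 113 − 1(58.14) − 1(24.12) = 30.74
  E: 262 − 2(58.14) − 2(24.12) = 97.47
  B: 0 + 2(58.14) = 116.3
  D: 0 + 1(24.12) = 24.12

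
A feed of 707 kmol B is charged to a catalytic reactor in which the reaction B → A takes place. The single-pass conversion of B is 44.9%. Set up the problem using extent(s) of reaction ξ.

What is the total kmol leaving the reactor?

B reacted = 0.449 × 707 = 317.4 kmol; ν_B = −1, so ξ = 317.4/1 = 317.4 kmol.
Outlet amounts (n = n₀ + ν ξ):
  B: 707 − 1(317.4) = 389.6
  A: 0 + 1(317.4) = 317.4
Total out = 389.6 + 317.4 = 707 kmol.

707 kmol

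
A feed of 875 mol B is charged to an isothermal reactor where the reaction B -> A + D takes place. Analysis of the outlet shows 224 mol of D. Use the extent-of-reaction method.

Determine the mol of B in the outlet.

For D: n = n₀ + 1ξ → 224 = 0 + 1ξ, giving ξ = 224 mol.
Outlet amounts (n = n₀ + ν ξ):
  B: 875 − 1(224) = 651
  A: 0 + 1(224) = 224
  D: 0 + 1(224) = 224

651 mol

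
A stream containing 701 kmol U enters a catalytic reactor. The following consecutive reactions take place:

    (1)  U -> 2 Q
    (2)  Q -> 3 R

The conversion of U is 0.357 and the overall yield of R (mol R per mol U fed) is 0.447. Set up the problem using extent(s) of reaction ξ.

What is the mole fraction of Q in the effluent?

Conversion of U: U consumed = 1ξ₁ = 0.357 × 701 → ξ₁ = 250.3 kmol.
Yield of R: 3ξ₂ / 701 = 0.447 → ξ₂ = 104.4 kmol.
Outlet amounts (n = n₀ + Σ ν·ξ):
  U: 701 − 1(250.3) = 450.7
  Q: 0 + 2(250.3) − 1(104.4) = 396.1
  R: 0 + 3(104.4) = 313.3
Total out = 1160 kmol; y_Q = 396.1 / 1160 = 0.3414.

0.341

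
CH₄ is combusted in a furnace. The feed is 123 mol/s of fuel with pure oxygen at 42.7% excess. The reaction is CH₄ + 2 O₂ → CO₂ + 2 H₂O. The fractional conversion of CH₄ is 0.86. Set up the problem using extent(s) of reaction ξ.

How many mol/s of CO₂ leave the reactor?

106 mol/s

Stoichiometric O₂ = 2 × 123 = 246 mol/s; O₂ fed = 246 × 1.427 = 351 mol/s.
Fuel reacted = 0.86 × 123 → ξ = 105.8 mol/s.
Outlet (n = n₀ + ν ξ):
  CH₄: 123 − 1(105.8) = 17.22
  O₂: 351 − 2(105.8) = 139.5
  CO₂: 0 + 1(105.8) = 105.8
  H₂O: 0 + 2(105.8) = 211.6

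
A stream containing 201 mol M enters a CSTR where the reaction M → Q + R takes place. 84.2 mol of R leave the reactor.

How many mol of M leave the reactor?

For R: n = n₀ + 1ξ → 84.2 = 0 + 1ξ, giving ξ = 84.2 mol.
Outlet amounts (n = n₀ + ν ξ):
  M: 201 − 1(84.2) = 116.8
  Q: 0 + 1(84.2) = 84.2
  R: 0 + 1(84.2) = 84.2

117 mol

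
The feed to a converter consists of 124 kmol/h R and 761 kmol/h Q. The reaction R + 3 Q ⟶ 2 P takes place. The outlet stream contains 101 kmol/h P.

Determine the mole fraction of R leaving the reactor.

For P: n = n₀ + 2ξ → 101 = 0 + 2ξ, giving ξ = 50.5 kmol/h.
Outlet amounts (n = n₀ + ν ξ):
  R: 124 − 1(50.5) = 73.5
  Q: 761 − 3(50.5) = 609.5
  P: 0 + 2(50.5) = 101
Total out = 784 kmol/h; y_R = 73.5 / 784 = 0.09375.

0.0938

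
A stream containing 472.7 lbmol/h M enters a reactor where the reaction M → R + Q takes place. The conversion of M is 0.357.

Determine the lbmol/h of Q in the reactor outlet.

M reacted = 0.357 × 472.7 = 168.8 lbmol/h; ν_M = −1, so ξ = 168.8/1 = 168.8 lbmol/h.
Outlet amounts (n = n₀ + ν ξ):
  M: 472.7 − 1(168.8) = 303.9
  R: 0 + 1(168.8) = 168.8
  Q: 0 + 1(168.8) = 168.8

169 lbmol/h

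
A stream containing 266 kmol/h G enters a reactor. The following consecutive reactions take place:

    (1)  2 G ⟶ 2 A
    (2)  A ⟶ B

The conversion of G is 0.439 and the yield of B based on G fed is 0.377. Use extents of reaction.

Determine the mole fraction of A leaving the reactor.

0.062

Conversion of G: G consumed = 2ξ₁ = 0.439 × 266 → ξ₁ = 58.39 kmol/h.
Yield of B: 1ξ₂ / 266 = 0.377 → ξ₂ = 100.3 kmol/h.
Outlet amounts (n = n₀ + Σ ν·ξ):
  G: 266 − 2(58.39) = 149.2
  A: 0 + 2(58.39) − 1(100.3) = 16.49
  B: 0 + 1(100.3) = 100.3
Total out = 266 kmol/h; y_A = 16.49 / 266 = 0.062.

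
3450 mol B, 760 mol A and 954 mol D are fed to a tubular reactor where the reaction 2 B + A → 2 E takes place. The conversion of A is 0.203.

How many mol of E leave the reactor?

A reacted = 0.203 × 760 = 154.3 mol; ν_A = −1, so ξ = 154.3/1 = 154.3 mol.
Outlet amounts (n = n₀ + ν ξ):
  B: 3450 − 2(154.3) = 3141
  A: 760 − 1(154.3) = 605.7
  E: 0 + 2(154.3) = 308.6
  D: 954 (inert)

309 mol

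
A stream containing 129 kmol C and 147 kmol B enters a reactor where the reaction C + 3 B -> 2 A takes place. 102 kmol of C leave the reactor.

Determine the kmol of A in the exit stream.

54 kmol

For C: n = n₀ − 1ξ → 102 = 129 − 1ξ, giving ξ = 27 kmol.
Outlet amounts (n = n₀ + ν ξ):
  C: 129 − 1(27) = 102
  B: 147 − 3(27) = 66
  A: 0 + 2(27) = 54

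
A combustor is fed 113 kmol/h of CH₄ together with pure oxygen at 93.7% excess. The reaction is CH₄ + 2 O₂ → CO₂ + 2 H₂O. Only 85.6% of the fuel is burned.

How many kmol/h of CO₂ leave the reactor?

Stoichiometric O₂ = 2 × 113 = 226 kmol/h; O₂ fed = 226 × 1.937 = 437.8 kmol/h.
Fuel reacted = 0.856 × 113 → ξ = 96.73 kmol/h.
Outlet (n = n₀ + ν ξ):
  CH₄: 113 − 1(96.73) = 16.27
  O₂: 437.8 − 2(96.73) = 244.3
  CO₂: 0 + 1(96.73) = 96.73
  H₂O: 0 + 2(96.73) = 193.5

96.7 kmol/h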